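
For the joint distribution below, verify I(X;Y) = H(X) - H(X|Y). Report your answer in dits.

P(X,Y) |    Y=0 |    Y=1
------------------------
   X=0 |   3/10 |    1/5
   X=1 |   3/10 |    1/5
I(X;Y) = 0.0000 dits

Mutual information has multiple equivalent forms:
- I(X;Y) = H(X) - H(X|Y)
- I(X;Y) = H(Y) - H(Y|X)
- I(X;Y) = H(X) + H(Y) - H(X,Y)

Computing all quantities:
H(X) = 0.3010, H(Y) = 0.2923, H(X,Y) = 0.5933
H(X|Y) = 0.3010, H(Y|X) = 0.2923

Verification:
H(X) - H(X|Y) = 0.3010 - 0.3010 = 0.0000
H(Y) - H(Y|X) = 0.2923 - 0.2923 = 0.0000
H(X) + H(Y) - H(X,Y) = 0.3010 + 0.2923 - 0.5933 = 0.0000

All forms give I(X;Y) = 0.0000 dits. ✓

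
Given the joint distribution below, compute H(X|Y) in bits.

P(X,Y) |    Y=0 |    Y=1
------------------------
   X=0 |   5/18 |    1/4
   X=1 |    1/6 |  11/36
0.9757 bits

Using the chain rule: H(X|Y) = H(X,Y) - H(Y)

First, compute H(X,Y) = 1.9668 bits

Marginal P(Y) = (4/9, 5/9)
H(Y) = 0.9911 bits

H(X|Y) = H(X,Y) - H(Y) = 1.9668 - 0.9911 = 0.9757 bits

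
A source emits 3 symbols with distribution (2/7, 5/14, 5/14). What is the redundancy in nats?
0.0052 nats

Redundancy measures how far a source is from maximum entropy:
R = H_max - H(X)

Maximum entropy for 3 symbols: H_max = log_e(3) = 1.0986 nats
Actual entropy: H(X) = 1.0934 nats
Redundancy: R = 1.0986 - 1.0934 = 0.0052 nats

This redundancy represents potential for compression: the source could be compressed by 0.0052 nats per symbol.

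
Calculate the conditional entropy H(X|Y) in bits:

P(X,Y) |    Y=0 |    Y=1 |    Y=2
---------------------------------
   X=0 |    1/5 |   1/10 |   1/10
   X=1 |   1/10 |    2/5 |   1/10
0.8365 bits

Using the chain rule: H(X|Y) = H(X,Y) - H(Y)

First, compute H(X,Y) = 2.3219 bits

Marginal P(Y) = (3/10, 1/2, 1/5)
H(Y) = 1.4855 bits

H(X|Y) = H(X,Y) - H(Y) = 2.3219 - 1.4855 = 0.8365 bits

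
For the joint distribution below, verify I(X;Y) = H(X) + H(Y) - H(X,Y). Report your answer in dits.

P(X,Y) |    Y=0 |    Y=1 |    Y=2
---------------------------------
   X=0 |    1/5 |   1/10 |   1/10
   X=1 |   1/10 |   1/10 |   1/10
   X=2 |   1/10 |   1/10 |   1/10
I(X;Y) = 0.0060 dits

Mutual information has multiple equivalent forms:
- I(X;Y) = H(X) - H(X|Y)
- I(X;Y) = H(Y) - H(Y|X)
- I(X;Y) = H(X) + H(Y) - H(X,Y)

Computing all quantities:
H(X) = 0.4729, H(Y) = 0.4729, H(X,Y) = 0.9398
H(X|Y) = 0.4669, H(Y|X) = 0.4669

Verification:
H(X) - H(X|Y) = 0.4729 - 0.4669 = 0.0060
H(Y) - H(Y|X) = 0.4729 - 0.4669 = 0.0060
H(X) + H(Y) - H(X,Y) = 0.4729 + 0.4729 - 0.9398 = 0.0060

All forms give I(X;Y) = 0.0060 dits. ✓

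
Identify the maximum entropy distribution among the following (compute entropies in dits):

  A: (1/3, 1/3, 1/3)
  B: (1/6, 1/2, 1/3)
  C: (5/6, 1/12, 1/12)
A

For a discrete distribution over n outcomes, entropy is maximized by the uniform distribution.

Computing entropies:
H(A) = 0.4771 dits
H(B) = 0.4392 dits
H(C) = 0.2458 dits

The uniform distribution (where all probabilities equal 1/3) achieves the maximum entropy of log_10(3) = 0.4771 dits.

Distribution A has the highest entropy.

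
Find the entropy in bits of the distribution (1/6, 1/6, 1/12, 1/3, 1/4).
2.1887 bits

Shannon entropy is H(X) = -Σ p(x) log p(x).

For P = (1/6, 1/6, 1/12, 1/3, 1/4):
H = -1/6 × log_2(1/6) -1/6 × log_2(1/6) -1/12 × log_2(1/12) -1/3 × log_2(1/3) -1/4 × log_2(1/4)
H = 2.1887 bits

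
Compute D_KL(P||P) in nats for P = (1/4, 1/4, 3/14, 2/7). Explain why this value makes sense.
0.0000 nats

KL divergence satisfies the Gibbs inequality: D_KL(P||Q) ≥ 0 for all distributions P, Q.

D_KL(P||Q) = Σ p(x) log(p(x)/q(x))
Each term is p(x) × log_e(p(x)/p(x)) = p(x) × log_e(1) = 0, so the sum is 0.
D_KL(P||Q) = 0.0000 nats

When P = Q, the KL divergence is exactly 0, as there is no 'divergence' between identical distributions.

This non-negativity is a fundamental property: relative entropy cannot be negative because it measures how different Q is from P.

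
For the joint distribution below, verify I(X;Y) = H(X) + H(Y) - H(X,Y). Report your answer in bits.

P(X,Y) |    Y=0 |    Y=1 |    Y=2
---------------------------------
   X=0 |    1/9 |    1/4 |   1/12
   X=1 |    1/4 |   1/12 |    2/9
I(X;Y) = 0.1408 bits

Mutual information has multiple equivalent forms:
- I(X;Y) = H(X) - H(X|Y)
- I(X;Y) = H(Y) - H(Y|X)
- I(X;Y) = H(X) + H(Y) - H(X,Y)

Computing all quantities:
H(X) = 0.9911, H(Y) = 1.5816, H(X,Y) = 2.4319
H(X|Y) = 0.8503, H(Y|X) = 1.4408

Verification:
H(X) - H(X|Y) = 0.9911 - 0.8503 = 0.1408
H(Y) - H(Y|X) = 1.5816 - 1.4408 = 0.1408
H(X) + H(Y) - H(X,Y) = 0.9911 + 1.5816 - 2.4319 = 0.1408

All forms give I(X;Y) = 0.1408 bits. ✓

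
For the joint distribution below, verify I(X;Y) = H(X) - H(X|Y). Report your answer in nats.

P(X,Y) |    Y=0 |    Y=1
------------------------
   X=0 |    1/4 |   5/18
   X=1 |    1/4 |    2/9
I(X;Y) = 0.0015 nats

Mutual information has multiple equivalent forms:
- I(X;Y) = H(X) - H(X|Y)
- I(X;Y) = H(Y) - H(Y|X)
- I(X;Y) = H(X) + H(Y) - H(X,Y)

Computing all quantities:
H(X) = 0.6916, H(Y) = 0.6931, H(X,Y) = 1.3832
H(X|Y) = 0.6901, H(Y|X) = 0.6916

Verification:
H(X) - H(X|Y) = 0.6916 - 0.6901 = 0.0015
H(Y) - H(Y|X) = 0.6931 - 0.6916 = 0.0015
H(X) + H(Y) - H(X,Y) = 0.6916 + 0.6931 - 1.3832 = 0.0015

All forms give I(X;Y) = 0.0015 nats. ✓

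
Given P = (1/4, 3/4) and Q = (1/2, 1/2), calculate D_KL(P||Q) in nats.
0.1308 nats

KL divergence: D_KL(P||Q) = Σ p(x) log(p(x)/q(x))

Computing term by term:
  x=0: 1/4 × log_e[(1/4)/(1/2)] = 1/4 × -0.6931 = -0.1733
  x=1: 3/4 × log_e[(3/4)/(1/2)] = 3/4 × 0.4055 = 0.3041

D_KL(P||Q) = 0.1308 nats

Note: KL divergence is always non-negative and equals 0 iff P = Q.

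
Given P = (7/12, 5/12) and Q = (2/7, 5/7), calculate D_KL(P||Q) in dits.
0.0833 dits

KL divergence: D_KL(P||Q) = Σ p(x) log(p(x)/q(x))

Computing term by term:
  x=0: 7/12 × log_10[(7/12)/(2/7)] = 7/12 × 0.3100 = 0.1808
  x=1: 5/12 × log_10[(5/12)/(5/7)] = 5/12 × -0.2341 = -0.0975

D_KL(P||Q) = 0.0833 dits

Note: KL divergence is always non-negative and equals 0 iff P = Q.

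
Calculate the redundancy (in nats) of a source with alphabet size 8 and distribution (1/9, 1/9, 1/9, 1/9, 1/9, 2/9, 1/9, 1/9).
0.0362 nats

Redundancy measures how far a source is from maximum entropy:
R = H_max - H(X)

Maximum entropy for 8 symbols: H_max = log_e(8) = 2.0794 nats
Actual entropy: H(X) = 2.0432 nats
Redundancy: R = 2.0794 - 2.0432 = 0.0362 nats

This redundancy represents potential for compression: the source could be compressed by 0.0362 nats per symbol.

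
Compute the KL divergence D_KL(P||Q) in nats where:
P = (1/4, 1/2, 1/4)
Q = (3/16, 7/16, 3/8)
0.0373 nats

KL divergence: D_KL(P||Q) = Σ p(x) log(p(x)/q(x))

Computing term by term:
  x=0: 1/4 × log_e[(1/4)/(3/16)] = 1/4 × 0.2877 = 0.0719
  x=1: 1/2 × log_e[(1/2)/(7/16)] = 1/2 × 0.1335 = 0.0668
  x=2: 1/4 × log_e[(1/4)/(3/8)] = 1/4 × -0.4055 = -0.1014

D_KL(P||Q) = 0.0373 nats

Note: KL divergence is always non-negative and equals 0 iff P = Q.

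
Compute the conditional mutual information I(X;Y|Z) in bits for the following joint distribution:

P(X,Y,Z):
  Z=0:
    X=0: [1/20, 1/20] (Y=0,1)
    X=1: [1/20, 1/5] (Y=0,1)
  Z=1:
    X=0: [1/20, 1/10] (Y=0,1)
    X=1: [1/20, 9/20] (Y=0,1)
0.0520 bits

Conditional mutual information: I(X;Y|Z) = H(X|Z) + H(Y|Z) - H(X,Y|Z)

H(Z) = 0.9341
H(X,Z) = 1.7427 → H(X|Z) = 0.8087
H(Y,Z) = 1.6388 → H(Y|Z) = 0.7047
H(X,Y,Z) = 2.3955 → H(X,Y|Z) = 1.4614

I(X;Y|Z) = 0.8087 + 0.7047 - 1.4614 = 0.0520 bits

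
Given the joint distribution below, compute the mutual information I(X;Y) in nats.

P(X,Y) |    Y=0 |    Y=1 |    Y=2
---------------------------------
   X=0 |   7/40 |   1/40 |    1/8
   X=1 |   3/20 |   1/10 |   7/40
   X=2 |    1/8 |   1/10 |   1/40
0.0763 nats

Mutual information: I(X;Y) = H(X) + H(Y) - H(X,Y)

Marginals:
P(X) = (13/40, 17/40, 1/4), H(X) = 1.0755 nats
P(Y) = (9/20, 9/40, 13/40), H(Y) = 1.0602 nats

Joint entropy: H(X,Y) = 2.0594 nats

I(X;Y) = 1.0755 + 1.0602 - 2.0594 = 0.0763 nats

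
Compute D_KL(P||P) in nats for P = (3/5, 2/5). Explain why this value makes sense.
0.0000 nats

KL divergence satisfies the Gibbs inequality: D_KL(P||Q) ≥ 0 for all distributions P, Q.

D_KL(P||Q) = Σ p(x) log(p(x)/q(x))
Each term is p(x) × log_e(p(x)/p(x)) = p(x) × log_e(1) = 0, so the sum is 0.
D_KL(P||Q) = 0.0000 nats

When P = Q, the KL divergence is exactly 0, as there is no 'divergence' between identical distributions.

This non-negativity is a fundamental property: relative entropy cannot be negative because it measures how different Q is from P.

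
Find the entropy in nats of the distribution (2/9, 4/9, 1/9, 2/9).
1.2730 nats

Shannon entropy is H(X) = -Σ p(x) log p(x).

For P = (2/9, 4/9, 1/9, 2/9):
H = -2/9 × log_e(2/9) -4/9 × log_e(4/9) -1/9 × log_e(1/9) -2/9 × log_e(2/9)
H = 1.2730 nats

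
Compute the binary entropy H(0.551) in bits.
0.9925 bits

The binary entropy function is:
H(p) = -p log(p) - (1-p) log(1-p)

H(0.551) = -0.551 × log_2(0.551) - 0.449 × log_2(0.449)
H(0.551) = 0.9925 bits

Note: Binary entropy is maximized at p=0.5 (H=1 bit) and minimized at p=0 or p=1 (H=0).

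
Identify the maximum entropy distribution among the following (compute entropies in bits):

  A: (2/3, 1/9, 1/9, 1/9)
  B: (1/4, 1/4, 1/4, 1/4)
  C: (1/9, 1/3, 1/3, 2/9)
B

For a discrete distribution over n outcomes, entropy is maximized by the uniform distribution.

Computing entropies:
H(A) = 1.4466 bits
H(B) = 2.0000 bits
H(C) = 1.8911 bits

The uniform distribution (where all probabilities equal 1/4) achieves the maximum entropy of log_2(4) = 2.0000 bits.

Distribution B has the highest entropy.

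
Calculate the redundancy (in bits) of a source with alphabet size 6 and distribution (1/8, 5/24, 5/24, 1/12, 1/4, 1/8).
0.0933 bits

Redundancy measures how far a source is from maximum entropy:
R = H_max - H(X)

Maximum entropy for 6 symbols: H_max = log_2(6) = 2.5850 bits
Actual entropy: H(X) = 2.4917 bits
Redundancy: R = 2.5850 - 2.4917 = 0.0933 bits

This redundancy represents potential for compression: the source could be compressed by 0.0933 bits per symbol.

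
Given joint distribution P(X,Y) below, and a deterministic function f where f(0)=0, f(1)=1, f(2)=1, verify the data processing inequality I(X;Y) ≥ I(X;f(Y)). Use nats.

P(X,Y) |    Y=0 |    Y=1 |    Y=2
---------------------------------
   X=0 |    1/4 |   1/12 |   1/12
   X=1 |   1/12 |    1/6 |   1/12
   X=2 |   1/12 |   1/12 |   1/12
I(X;Y) = 0.0604, I(X;f(Y)) = 0.0522, inequality holds: 0.0604 ≥ 0.0522

Data Processing Inequality: For any Markov chain X → Y → Z, we have I(X;Y) ≥ I(X;Z).

Here Z = f(Y) is a deterministic function of Y, forming X → Y → Z.

Original I(X;Y) = 0.0604 nats

After applying f:
P(X,Z) where Z=f(Y):
- P(X,Z=0) = P(X,Y=0)
- P(X,Z=1) = P(X,Y=1) + P(X,Y=2)

I(X;Z) = I(X;f(Y)) = 0.0522 nats

Verification: 0.0604 ≥ 0.0522 ✓

Information cannot be created by processing; the function f can only lose information about X.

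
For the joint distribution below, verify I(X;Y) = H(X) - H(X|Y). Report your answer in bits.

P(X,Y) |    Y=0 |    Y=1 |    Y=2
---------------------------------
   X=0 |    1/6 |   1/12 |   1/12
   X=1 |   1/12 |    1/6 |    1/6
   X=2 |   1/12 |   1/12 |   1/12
I(X;Y) = 0.0546 bits

Mutual information has multiple equivalent forms:
- I(X;Y) = H(X) - H(X|Y)
- I(X;Y) = H(Y) - H(Y|X)
- I(X;Y) = H(X) + H(Y) - H(X,Y)

Computing all quantities:
H(X) = 1.5546, H(Y) = 1.5850, H(X,Y) = 3.0850
H(X|Y) = 1.5000, H(Y|X) = 1.5304

Verification:
H(X) - H(X|Y) = 1.5546 - 1.5000 = 0.0546
H(Y) - H(Y|X) = 1.5850 - 1.5304 = 0.0546
H(X) + H(Y) - H(X,Y) = 1.5546 + 1.5850 - 3.0850 = 0.0546

All forms give I(X;Y) = 0.0546 bits. ✓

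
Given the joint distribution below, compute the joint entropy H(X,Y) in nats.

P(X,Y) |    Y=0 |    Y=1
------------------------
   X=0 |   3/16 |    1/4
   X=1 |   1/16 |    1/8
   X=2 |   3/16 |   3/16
1.7214 nats

Joint entropy is H(X,Y) = -Σ_{x,y} p(x,y) log p(x,y).

Summing over all non-zero entries:
H(X,Y) = -[3/16·log_e(3/16) + 1/4·log_e(1/4) + 1/16·log_e(1/16) + 1/8·log_e(1/8) + 3/16·log_e(3/16) + 3/16·log_e(3/16)]
H(X,Y) = 1.7214 nats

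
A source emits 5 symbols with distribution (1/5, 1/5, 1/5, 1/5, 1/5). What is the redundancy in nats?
0.0000 nats

Redundancy measures how far a source is from maximum entropy:
R = H_max - H(X)

Maximum entropy for 5 symbols: H_max = log_e(5) = 1.6094 nats
Actual entropy: H(X) = 1.6094 nats
Redundancy: R = 1.6094 - 1.6094 = 0.0000 nats

This redundancy represents potential for compression: the source could be compressed by 0.0000 nats per symbol.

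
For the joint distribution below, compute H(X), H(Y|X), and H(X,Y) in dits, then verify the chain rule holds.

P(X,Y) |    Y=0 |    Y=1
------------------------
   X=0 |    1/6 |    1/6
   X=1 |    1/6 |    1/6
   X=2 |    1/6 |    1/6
H(X,Y) = 0.7782, H(X) = 0.4771, H(Y|X) = 0.3010 (all in dits)

Chain rule: H(X,Y) = H(X) + H(Y|X)

Left side — joint entropy directly:
H(X,Y) = -Σ p(x,y) log p(x,y) = 0.7782 dits

Right side — compute H(Y|X) from the conditional distributions:
P(X) = (1/3, 1/3, 1/3), so H(X) = 0.4771 dits
H(Y|X) = Σ_x P(X=x) · H(Y|X=x):
  P(Y|X=0) = (1/2, 1/2), H(Y|X=0) = 0.3010, weight P(X=0) = 1/3
  P(Y|X=1) = (1/2, 1/2), H(Y|X=1) = 0.3010, weight P(X=1) = 1/3
  P(Y|X=2) = (1/2, 1/2), H(Y|X=2) = 0.3010, weight P(X=2) = 1/3
H(Y|X) = 0.3010 dits

H(X) + H(Y|X) = 0.4771 + 0.3010 = 0.7782 dits

Both sides equal 0.7782 dits. ✓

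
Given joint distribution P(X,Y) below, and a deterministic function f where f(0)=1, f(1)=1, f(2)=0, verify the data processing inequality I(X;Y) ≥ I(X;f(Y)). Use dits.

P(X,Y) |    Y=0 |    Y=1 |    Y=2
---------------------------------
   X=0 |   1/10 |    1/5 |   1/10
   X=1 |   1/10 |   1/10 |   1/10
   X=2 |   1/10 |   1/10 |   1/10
I(X;Y) = 0.0060, I(X;f(Y)) = 0.0017, inequality holds: 0.0060 ≥ 0.0017

Data Processing Inequality: For any Markov chain X → Y → Z, we have I(X;Y) ≥ I(X;Z).

Here Z = f(Y) is a deterministic function of Y, forming X → Y → Z.

Original I(X;Y) = 0.0060 dits

After applying f:
P(X,Z) where Z=f(Y):
- P(X,Z=0) = P(X,Y=2)
- P(X,Z=1) = P(X,Y=0) + P(X,Y=1)

I(X;Z) = I(X;f(Y)) = 0.0017 dits

Verification: 0.0060 ≥ 0.0017 ✓

Information cannot be created by processing; the function f can only lose information about X.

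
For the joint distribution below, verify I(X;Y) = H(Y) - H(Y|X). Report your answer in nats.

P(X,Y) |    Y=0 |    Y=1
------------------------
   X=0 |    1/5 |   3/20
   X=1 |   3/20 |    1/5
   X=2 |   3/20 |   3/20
I(X;Y) = 0.0072 nats

Mutual information has multiple equivalent forms:
- I(X;Y) = H(X) - H(X|Y)
- I(X;Y) = H(Y) - H(Y|X)
- I(X;Y) = H(X) + H(Y) - H(X,Y)

Computing all quantities:
H(X) = 1.0961, H(Y) = 0.6931, H(X,Y) = 1.7820
H(X|Y) = 1.0889, H(Y|X) = 0.6860

Verification:
H(X) - H(X|Y) = 1.0961 - 1.0889 = 0.0072
H(Y) - H(Y|X) = 0.6931 - 0.6860 = 0.0072
H(X) + H(Y) - H(X,Y) = 1.0961 + 0.6931 - 1.7820 = 0.0072

All forms give I(X;Y) = 0.0072 nats. ✓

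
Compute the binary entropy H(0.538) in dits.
0.2998 dits

The binary entropy function is:
H(p) = -p log(p) - (1-p) log(1-p)

H(0.538) = -0.538 × log_10(0.538) - 0.462 × log_10(0.462)
H(0.538) = 0.2998 dits

Note: Binary entropy is maximized at p=0.5 (H=1 bit) and minimized at p=0 or p=1 (H=0).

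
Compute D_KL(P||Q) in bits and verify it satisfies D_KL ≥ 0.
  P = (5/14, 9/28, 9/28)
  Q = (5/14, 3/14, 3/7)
0.0546 bits

KL divergence satisfies the Gibbs inequality: D_KL(P||Q) ≥ 0 for all distributions P, Q.

D_KL(P||Q) = Σ p(x) log(p(x)/q(x))
Term by term:
  x=0: 5/14 × log_2[(5/14)/(5/14)] = 0.0000
  x=1: 9/28 × log_2[(9/28)/(3/14)] = 0.1880
  x=2: 9/28 × log_2[(9/28)/(3/7)] = -0.1334
D_KL(P||Q) = 0.0546 bits

D_KL(P||Q) = 0.0546 ≥ 0 ✓

This non-negativity is a fundamental property: relative entropy cannot be negative because it measures how different Q is from P.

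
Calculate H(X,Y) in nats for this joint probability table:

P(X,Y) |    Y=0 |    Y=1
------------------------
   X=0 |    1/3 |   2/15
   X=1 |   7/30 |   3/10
1.3356 nats

Joint entropy is H(X,Y) = -Σ_{x,y} p(x,y) log p(x,y).

Summing over all non-zero entries:
H(X,Y) = -[1/3·log_e(1/3) + 2/15·log_e(2/15) + 7/30·log_e(7/30) + 3/10·log_e(3/10)]
H(X,Y) = 1.3356 nats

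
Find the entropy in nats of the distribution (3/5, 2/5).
0.6730 nats

Shannon entropy is H(X) = -Σ p(x) log p(x).

For P = (3/5, 2/5):
H = -3/5 × log_e(3/5) -2/5 × log_e(2/5)
H = 0.6730 nats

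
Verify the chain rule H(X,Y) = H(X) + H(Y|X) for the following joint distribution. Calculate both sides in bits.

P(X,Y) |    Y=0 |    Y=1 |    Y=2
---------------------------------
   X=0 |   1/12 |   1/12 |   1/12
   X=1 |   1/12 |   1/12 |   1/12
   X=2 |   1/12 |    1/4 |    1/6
H(X,Y) = 3.0221, H(X) = 1.5000, H(Y|X) = 1.5221 (all in bits)

Chain rule: H(X,Y) = H(X) + H(Y|X)

Left side — joint entropy directly:
H(X,Y) = -Σ p(x,y) log p(x,y) = 3.0221 bits

Right side — compute H(Y|X) from the conditional distributions:
P(X) = (1/4, 1/4, 1/2), so H(X) = 1.5000 bits
H(Y|X) = Σ_x P(X=x) · H(Y|X=x):
  P(Y|X=0) = (1/3, 1/3, 1/3), H(Y|X=0) = 1.5850, weight P(X=0) = 1/4
  P(Y|X=1) = (1/3, 1/3, 1/3), H(Y|X=1) = 1.5850, weight P(X=1) = 1/4
  P(Y|X=2) = (1/6, 1/2, 1/3), H(Y|X=2) = 1.4591, weight P(X=2) = 1/2
H(Y|X) = 1.5221 bits

H(X) + H(Y|X) = 1.5000 + 1.5221 = 3.0221 bits

Both sides equal 3.0221 bits. ✓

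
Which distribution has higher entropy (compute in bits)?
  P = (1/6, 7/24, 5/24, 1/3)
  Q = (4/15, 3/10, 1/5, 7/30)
Q

Computing entropies in bits:
H(P) = 1.9491
H(Q) = 1.9839

Distribution Q has higher entropy.

Intuition: The distribution closer to uniform (more spread out) has higher entropy.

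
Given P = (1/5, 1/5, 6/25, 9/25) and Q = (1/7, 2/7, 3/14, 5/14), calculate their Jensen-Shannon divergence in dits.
0.0028 dits

Jensen-Shannon divergence is:
JSD(P||Q) = 0.5 × D_KL(P||M) + 0.5 × D_KL(Q||M)
where M = 0.5 × (P + Q) is the mixture distribution.

M = 0.5 × (1/5, 1/5, 6/25, 9/25) + 0.5 × (1/7, 2/7, 3/14, 5/14) = (6/35, 0.242857, 0.227143, 0.358571)

D_KL(P||M) = 0.0029 dits
D_KL(Q||M) = 0.0028 dits

JSD(P||Q) = 0.5 × 0.0029 + 0.5 × 0.0028 = 0.0028 dits

Unlike KL divergence, JSD is symmetric and bounded: 0 ≤ JSD ≤ log(2).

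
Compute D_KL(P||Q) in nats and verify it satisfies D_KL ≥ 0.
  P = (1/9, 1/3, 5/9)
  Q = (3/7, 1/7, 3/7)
0.2766 nats

KL divergence satisfies the Gibbs inequality: D_KL(P||Q) ≥ 0 for all distributions P, Q.

D_KL(P||Q) = Σ p(x) log(p(x)/q(x))
Term by term:
  x=0: 1/9 × log_e[(1/9)/(3/7)] = -0.1500
  x=1: 1/3 × log_e[(1/3)/(1/7)] = 0.2824
  x=2: 5/9 × log_e[(5/9)/(3/7)] = 0.1442
D_KL(P||Q) = 0.2766 nats

D_KL(P||Q) = 0.2766 ≥ 0 ✓

This non-negativity is a fundamental property: relative entropy cannot be negative because it measures how different Q is from P.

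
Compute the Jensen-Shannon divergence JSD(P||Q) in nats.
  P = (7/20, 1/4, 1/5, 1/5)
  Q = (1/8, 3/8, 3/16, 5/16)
0.0404 nats

Jensen-Shannon divergence is:
JSD(P||Q) = 0.5 × D_KL(P||M) + 0.5 × D_KL(Q||M)
where M = 0.5 × (P + Q) is the mixture distribution.

M = 0.5 × (7/20, 1/4, 1/5, 1/5) + 0.5 × (1/8, 3/8, 3/16, 5/16) = (0.2375, 5/16, 0.19375, 0.25625)

D_KL(P||M) = 0.0367 nats
D_KL(Q||M) = 0.0440 nats

JSD(P||Q) = 0.5 × 0.0367 + 0.5 × 0.0440 = 0.0404 nats

Unlike KL divergence, JSD is symmetric and bounded: 0 ≤ JSD ≤ log(2).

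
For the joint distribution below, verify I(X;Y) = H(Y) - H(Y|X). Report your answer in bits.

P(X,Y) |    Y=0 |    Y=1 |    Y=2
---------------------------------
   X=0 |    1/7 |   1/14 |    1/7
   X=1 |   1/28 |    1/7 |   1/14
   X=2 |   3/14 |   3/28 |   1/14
I(X;Y) = 0.1201 bits

Mutual information has multiple equivalent forms:
- I(X;Y) = H(X) - H(X|Y)
- I(X;Y) = H(Y) - H(Y|X)
- I(X;Y) = H(X) + H(Y) - H(X,Y)

Computing all quantities:
H(X) = 1.5601, H(Y) = 1.5722, H(X,Y) = 3.0122
H(X|Y) = 1.4399, H(Y|X) = 1.4521

Verification:
H(X) - H(X|Y) = 1.5601 - 1.4399 = 0.1201
H(Y) - H(Y|X) = 1.5722 - 1.4521 = 0.1201
H(X) + H(Y) - H(X,Y) = 1.5601 + 1.5722 - 3.0122 = 0.1201

All forms give I(X;Y) = 0.1201 bits. ✓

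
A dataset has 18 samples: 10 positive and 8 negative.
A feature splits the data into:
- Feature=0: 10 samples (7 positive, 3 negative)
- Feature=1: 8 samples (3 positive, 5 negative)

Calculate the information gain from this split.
0.0773 bits

Information Gain = H(Y) - H(Y|Feature)

Before split:
P(positive) = 10/18 = 0.5556
H(Y) = 0.9911 bits

After split:
Feature=0: H = 0.8813 bits (weight = 10/18)
Feature=1: H = 0.9544 bits (weight = 8/18)
H(Y|Feature) = (10/18)×0.8813 + (8/18)×0.9544 = 0.9138 bits

Information Gain = 0.9911 - 0.9138 = 0.0773 bits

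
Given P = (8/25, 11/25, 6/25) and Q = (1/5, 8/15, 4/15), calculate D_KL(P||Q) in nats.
0.0405 nats

KL divergence: D_KL(P||Q) = Σ p(x) log(p(x)/q(x))

Computing term by term:
  x=0: 8/25 × log_e[(8/25)/(1/5)] = 8/25 × 0.4700 = 0.1504
  x=1: 11/25 × log_e[(11/25)/(8/15)] = 11/25 × -0.1924 = -0.0846
  x=2: 6/25 × log_e[(6/25)/(4/15)] = 6/25 × -0.1054 = -0.0253

D_KL(P||Q) = 0.0405 nats

Note: KL divergence is always non-negative and equals 0 iff P = Q.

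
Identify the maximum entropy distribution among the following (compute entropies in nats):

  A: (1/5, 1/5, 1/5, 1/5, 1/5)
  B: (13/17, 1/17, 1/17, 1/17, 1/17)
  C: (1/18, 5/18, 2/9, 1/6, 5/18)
A

For a discrete distribution over n outcomes, entropy is maximized by the uniform distribution.

Computing entropies:
H(A) = 1.6094 nats
H(B) = 0.8718 nats
H(C) = 1.5051 nats

The uniform distribution (where all probabilities equal 1/5) achieves the maximum entropy of log_e(5) = 1.6094 nats.

Distribution A has the highest entropy.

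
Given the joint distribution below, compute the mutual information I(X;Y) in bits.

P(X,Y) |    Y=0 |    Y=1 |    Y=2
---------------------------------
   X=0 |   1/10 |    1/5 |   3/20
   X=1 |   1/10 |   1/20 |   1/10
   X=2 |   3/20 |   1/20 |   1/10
0.0743 bits

Mutual information: I(X;Y) = H(X) + H(Y) - H(X,Y)

Marginals:
P(X) = (9/20, 1/4, 3/10), H(X) = 1.5395 bits
P(Y) = (7/20, 3/10, 7/20), H(Y) = 1.5813 bits

Joint entropy: H(X,Y) = 3.0464 bits

I(X;Y) = 1.5395 + 1.5813 - 3.0464 = 0.0743 bits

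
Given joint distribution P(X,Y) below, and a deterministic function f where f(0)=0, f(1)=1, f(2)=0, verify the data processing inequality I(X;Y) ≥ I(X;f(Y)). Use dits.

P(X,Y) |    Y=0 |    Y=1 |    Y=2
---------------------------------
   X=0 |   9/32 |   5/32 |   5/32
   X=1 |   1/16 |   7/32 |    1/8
I(X;Y) = 0.0280, I(X;f(Y)) = 0.0169, inequality holds: 0.0280 ≥ 0.0169

Data Processing Inequality: For any Markov chain X → Y → Z, we have I(X;Y) ≥ I(X;Z).

Here Z = f(Y) is a deterministic function of Y, forming X → Y → Z.

Original I(X;Y) = 0.0280 dits

After applying f:
P(X,Z) where Z=f(Y):
- P(X,Z=0) = P(X,Y=0) + P(X,Y=2)
- P(X,Z=1) = P(X,Y=1)

I(X;Z) = I(X;f(Y)) = 0.0169 dits

Verification: 0.0280 ≥ 0.0169 ✓

Information cannot be created by processing; the function f can only lose information about X.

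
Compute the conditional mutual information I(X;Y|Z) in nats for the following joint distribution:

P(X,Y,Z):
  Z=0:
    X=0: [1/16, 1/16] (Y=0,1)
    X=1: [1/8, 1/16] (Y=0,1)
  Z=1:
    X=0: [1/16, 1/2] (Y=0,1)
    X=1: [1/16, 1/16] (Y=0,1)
0.0474 nats

Conditional mutual information: I(X;Y|Z) = H(X|Z) + H(Y|Z) - H(X,Y|Z)

H(Z) = 0.6211
H(X,Z) = 1.1574 → H(X|Z) = 0.5363
H(Y,Z) = 1.1574 → H(Y|Z) = 0.5363
H(X,Y,Z) = 1.6462 → H(X,Y|Z) = 1.0251

I(X;Y|Z) = 0.5363 + 0.5363 - 1.0251 = 0.0474 nats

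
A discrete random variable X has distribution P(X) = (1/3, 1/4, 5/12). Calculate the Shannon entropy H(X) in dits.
0.4680 dits

Shannon entropy is H(X) = -Σ p(x) log p(x).

For P = (1/3, 1/4, 5/12):
H = -1/3 × log_10(1/3) -1/4 × log_10(1/4) -5/12 × log_10(5/12)
H = 0.4680 dits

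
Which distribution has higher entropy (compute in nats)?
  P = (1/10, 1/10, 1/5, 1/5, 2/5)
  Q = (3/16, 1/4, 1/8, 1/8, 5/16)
Q

Computing entropies in nats:
H(P) = 1.4708
H(Q) = 1.5438

Distribution Q has higher entropy.

Intuition: The distribution closer to uniform (more spread out) has higher entropy.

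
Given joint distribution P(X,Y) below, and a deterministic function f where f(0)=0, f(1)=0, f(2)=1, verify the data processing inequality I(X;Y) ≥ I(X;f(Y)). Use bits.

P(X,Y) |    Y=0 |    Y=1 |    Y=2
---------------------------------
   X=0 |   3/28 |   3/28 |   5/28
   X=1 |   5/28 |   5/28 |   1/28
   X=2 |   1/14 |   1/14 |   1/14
I(X;Y) = 0.1032, I(X;f(Y)) = 0.1032, inequality holds: 0.1032 ≥ 0.1032

Data Processing Inequality: For any Markov chain X → Y → Z, we have I(X;Y) ≥ I(X;Z).

Here Z = f(Y) is a deterministic function of Y, forming X → Y → Z.

Original I(X;Y) = 0.1032 bits

After applying f:
P(X,Z) where Z=f(Y):
- P(X,Z=0) = P(X,Y=0) + P(X,Y=1)
- P(X,Z=1) = P(X,Y=2)

I(X;Z) = I(X;f(Y)) = 0.1032 bits

Verification: 0.1032 ≥ 0.1032 ✓

Information cannot be created by processing; the function f can only lose information about X.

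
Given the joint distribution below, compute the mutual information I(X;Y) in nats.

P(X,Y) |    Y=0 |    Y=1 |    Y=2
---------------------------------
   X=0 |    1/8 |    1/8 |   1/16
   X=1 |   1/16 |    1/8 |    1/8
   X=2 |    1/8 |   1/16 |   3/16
0.0562 nats

Mutual information: I(X;Y) = H(X) + H(Y) - H(X,Y)

Marginals:
P(X) = (5/16, 5/16, 3/8), H(X) = 1.0948 nats
P(Y) = (5/16, 5/16, 3/8), H(Y) = 1.0948 nats

Joint entropy: H(X,Y) = 2.1334 nats

I(X;Y) = 1.0948 + 1.0948 - 2.1334 = 0.0562 nats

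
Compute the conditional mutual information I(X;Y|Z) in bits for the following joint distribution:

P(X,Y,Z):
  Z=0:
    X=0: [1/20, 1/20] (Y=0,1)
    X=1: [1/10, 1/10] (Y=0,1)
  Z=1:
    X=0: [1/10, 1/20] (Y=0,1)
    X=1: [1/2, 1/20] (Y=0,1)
0.0347 bits

Conditional mutual information: I(X;Y|Z) = H(X|Z) + H(Y|Z) - H(X,Y|Z)

H(Z) = 0.8813
H(X,Z) = 1.6815 → H(X|Z) = 0.8002
H(Y,Z) = 1.5955 → H(Y|Z) = 0.7142
H(X,Y,Z) = 2.3610 → H(X,Y|Z) = 1.4797

I(X;Y|Z) = 0.8002 + 0.7142 - 1.4797 = 0.0347 bits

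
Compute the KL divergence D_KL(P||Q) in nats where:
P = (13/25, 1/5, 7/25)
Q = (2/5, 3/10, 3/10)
0.0360 nats

KL divergence: D_KL(P||Q) = Σ p(x) log(p(x)/q(x))

Computing term by term:
  x=0: 13/25 × log_e[(13/25)/(2/5)] = 13/25 × 0.2624 = 0.1364
  x=1: 1/5 × log_e[(1/5)/(3/10)] = 1/5 × -0.4055 = -0.0811
  x=2: 7/25 × log_e[(7/25)/(3/10)] = 7/25 × -0.0690 = -0.0193

D_KL(P||Q) = 0.0360 nats

Note: KL divergence is always non-negative and equals 0 iff P = Q.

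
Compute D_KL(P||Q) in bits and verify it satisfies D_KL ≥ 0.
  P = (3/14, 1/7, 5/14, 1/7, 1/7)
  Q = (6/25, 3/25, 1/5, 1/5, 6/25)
0.1234 bits

KL divergence satisfies the Gibbs inequality: D_KL(P||Q) ≥ 0 for all distributions P, Q.

D_KL(P||Q) = Σ p(x) log(p(x)/q(x))
Term by term:
  x=0: 3/14 × log_2[(3/14)/(6/25)] = -0.0350
  x=1: 1/7 × log_2[(1/7)/(3/25)] = 0.0359
  x=2: 5/14 × log_2[(5/14)/(1/5)] = 0.2988
  x=3: 1/7 × log_2[(1/7)/(1/5)] = -0.0693
  x=4: 1/7 × log_2[(1/7)/(6/25)] = -0.1069
D_KL(P||Q) = 0.1234 bits

D_KL(P||Q) = 0.1234 ≥ 0 ✓

This non-negativity is a fundamental property: relative entropy cannot be negative because it measures how different Q is from P.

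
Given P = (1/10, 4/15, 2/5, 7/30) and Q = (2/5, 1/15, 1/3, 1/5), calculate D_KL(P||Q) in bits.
0.4904 bits

KL divergence: D_KL(P||Q) = Σ p(x) log(p(x)/q(x))

Computing term by term:
  x=0: 1/10 × log_2[(1/10)/(2/5)] = 1/10 × -2.0000 = -0.2000
  x=1: 4/15 × log_2[(4/15)/(1/15)] = 4/15 × 2.0000 = 0.5333
  x=2: 2/5 × log_2[(2/5)/(1/3)] = 2/5 × 0.2630 = 0.1052
  x=3: 7/30 × log_2[(7/30)/(1/5)] = 7/30 × 0.2224 = 0.0519

D_KL(P||Q) = 0.4904 bits

Note: KL divergence is always non-negative and equals 0 iff P = Q.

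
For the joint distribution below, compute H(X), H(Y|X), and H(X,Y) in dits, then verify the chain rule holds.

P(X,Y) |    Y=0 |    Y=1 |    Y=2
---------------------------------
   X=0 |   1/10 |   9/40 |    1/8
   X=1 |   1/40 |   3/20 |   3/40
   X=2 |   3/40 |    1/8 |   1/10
H(X,Y) = 0.9039, H(X) = 0.4634, H(Y|X) = 0.4405 (all in dits)

Chain rule: H(X,Y) = H(X) + H(Y|X)

Left side — joint entropy directly:
H(X,Y) = -Σ p(x,y) log p(x,y) = 0.9039 dits

Right side — compute H(Y|X) from the conditional distributions:
P(X) = (9/20, 1/4, 3/10), so H(X) = 0.4634 dits
H(Y|X) = Σ_x P(X=x) · H(Y|X=x):
  P(Y|X=0) = (2/9, 1/2, 5/18), H(Y|X=0) = 0.4502, weight P(X=0) = 9/20
  P(Y|X=1) = (1/10, 3/5, 3/10), H(Y|X=1) = 0.3900, weight P(X=1) = 1/4
  P(Y|X=2) = (1/4, 5/12, 1/3), H(Y|X=2) = 0.4680, weight P(X=2) = 3/10
H(Y|X) = 0.4405 dits

H(X) + H(Y|X) = 0.4634 + 0.4405 = 0.9039 dits

Both sides equal 0.9039 dits. ✓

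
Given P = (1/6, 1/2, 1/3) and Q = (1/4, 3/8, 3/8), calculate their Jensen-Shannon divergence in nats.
0.0093 nats

Jensen-Shannon divergence is:
JSD(P||Q) = 0.5 × D_KL(P||M) + 0.5 × D_KL(Q||M)
where M = 0.5 × (P + Q) is the mixture distribution.

M = 0.5 × (1/6, 1/2, 1/3) + 0.5 × (1/4, 3/8, 3/8) = (5/24, 7/16, 0.354167)

D_KL(P||M) = 0.0094 nats
D_KL(Q||M) = 0.0092 nats

JSD(P||Q) = 0.5 × 0.0094 + 0.5 × 0.0092 = 0.0093 nats

Unlike KL divergence, JSD is symmetric and bounded: 0 ≤ JSD ≤ log(2).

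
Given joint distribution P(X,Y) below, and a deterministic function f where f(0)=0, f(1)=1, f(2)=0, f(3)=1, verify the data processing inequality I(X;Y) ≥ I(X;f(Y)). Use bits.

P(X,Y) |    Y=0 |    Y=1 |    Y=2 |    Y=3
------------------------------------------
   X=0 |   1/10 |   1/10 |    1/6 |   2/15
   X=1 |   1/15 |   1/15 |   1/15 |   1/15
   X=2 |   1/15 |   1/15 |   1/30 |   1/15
I(X;Y) = 0.0256, I(X;f(Y)) = 0.0051, inequality holds: 0.0256 ≥ 0.0051

Data Processing Inequality: For any Markov chain X → Y → Z, we have I(X;Y) ≥ I(X;Z).

Here Z = f(Y) is a deterministic function of Y, forming X → Y → Z.

Original I(X;Y) = 0.0256 bits

After applying f:
P(X,Z) where Z=f(Y):
- P(X,Z=0) = P(X,Y=0) + P(X,Y=2)
- P(X,Z=1) = P(X,Y=1) + P(X,Y=3)

I(X;Z) = I(X;f(Y)) = 0.0051 bits

Verification: 0.0256 ≥ 0.0051 ✓

Information cannot be created by processing; the function f can only lose information about X.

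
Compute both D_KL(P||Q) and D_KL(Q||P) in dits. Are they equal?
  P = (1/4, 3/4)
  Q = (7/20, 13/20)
D_KL(P||Q) = 0.0101, D_KL(Q||P) = 0.0107

KL divergence is not symmetric: D_KL(P||Q) ≠ D_KL(Q||P) in general.

D_KL(P||Q) = 0.0101 dits
D_KL(Q||P) = 0.0107 dits

No, they are not equal!

This asymmetry is why KL divergence is not a true distance metric.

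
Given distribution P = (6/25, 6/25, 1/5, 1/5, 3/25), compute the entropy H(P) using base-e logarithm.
1.5832 nats

Shannon entropy is H(X) = -Σ p(x) log p(x).

For P = (6/25, 6/25, 1/5, 1/5, 3/25):
H = -6/25 × log_e(6/25) -6/25 × log_e(6/25) -1/5 × log_e(1/5) -1/5 × log_e(1/5) -3/25 × log_e(3/25)
H = 1.5832 nats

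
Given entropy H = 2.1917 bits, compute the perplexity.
4.5684

Perplexity is 2^H (or exp(H) for natural log).

H = 2.1917 bits
Perplexity = 2^2.1917 = 4.5684

Interpretation: The model's uncertainty is equivalent to choosing uniformly among 4.6 options.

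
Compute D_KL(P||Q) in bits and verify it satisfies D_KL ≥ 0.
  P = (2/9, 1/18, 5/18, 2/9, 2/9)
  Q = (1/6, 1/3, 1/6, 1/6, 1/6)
0.3378 bits

KL divergence satisfies the Gibbs inequality: D_KL(P||Q) ≥ 0 for all distributions P, Q.

D_KL(P||Q) = Σ p(x) log(p(x)/q(x))
Term by term:
  x=0: 2/9 × log_2[(2/9)/(1/6)] = 0.0922
  x=1: 1/18 × log_2[(1/18)/(1/3)] = -0.1436
  x=2: 5/18 × log_2[(5/18)/(1/6)] = 0.2047
  x=3: 2/9 × log_2[(2/9)/(1/6)] = 0.0922
  x=4: 2/9 × log_2[(2/9)/(1/6)] = 0.0922
D_KL(P||Q) = 0.3378 bits

D_KL(P||Q) = 0.3378 ≥ 0 ✓

This non-negativity is a fundamental property: relative entropy cannot be negative because it measures how different Q is from P.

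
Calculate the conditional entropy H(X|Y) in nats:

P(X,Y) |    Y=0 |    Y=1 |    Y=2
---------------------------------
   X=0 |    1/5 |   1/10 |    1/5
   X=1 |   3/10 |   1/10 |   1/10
0.6661 nats

Using the chain rule: H(X|Y) = H(X,Y) - H(Y)

First, compute H(X,Y) = 1.6957 nats

Marginal P(Y) = (1/2, 1/5, 3/10)
H(Y) = 1.0297 nats

H(X|Y) = H(X,Y) - H(Y) = 1.6957 - 1.0297 = 0.6661 nats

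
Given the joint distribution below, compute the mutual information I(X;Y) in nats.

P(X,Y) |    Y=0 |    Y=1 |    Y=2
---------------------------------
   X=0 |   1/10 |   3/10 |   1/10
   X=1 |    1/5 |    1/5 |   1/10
0.0271 nats

Mutual information: I(X;Y) = H(X) + H(Y) - H(X,Y)

Marginals:
P(X) = (1/2, 1/2), H(X) = 0.6931 nats
P(Y) = (3/10, 1/2, 1/5), H(Y) = 1.0297 nats

Joint entropy: H(X,Y) = 1.6957 nats

I(X;Y) = 0.6931 + 1.0297 - 1.6957 = 0.0271 nats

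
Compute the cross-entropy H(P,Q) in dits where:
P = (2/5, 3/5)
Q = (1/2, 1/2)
0.3010 dits

Cross-entropy: H(P,Q) = -Σ p(x) log q(x)

Alternatively: H(P,Q) = H(P) + D_KL(P||Q)
H(P) = 0.2923 dits
D_KL(P||Q) = 0.0087 dits

H(P,Q) = 0.2923 + 0.0087 = 0.3010 dits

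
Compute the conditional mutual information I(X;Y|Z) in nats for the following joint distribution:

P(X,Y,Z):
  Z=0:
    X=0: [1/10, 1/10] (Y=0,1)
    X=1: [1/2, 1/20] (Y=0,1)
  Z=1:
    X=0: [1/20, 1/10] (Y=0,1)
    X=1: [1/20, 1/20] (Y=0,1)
0.0726 nats

Conditional mutual information: I(X;Y|Z) = H(X|Z) + H(Y|Z) - H(X,Y|Z)

H(Z) = 0.5623
H(X,Z) = 1.1655 → H(X|Z) = 0.6032
H(Y,Z) = 1.1059 → H(Y|Z) = 0.5436
H(X,Y,Z) = 1.6365 → H(X,Y|Z) = 1.0742

I(X;Y|Z) = 0.6032 + 0.5436 - 1.0742 = 0.0726 nats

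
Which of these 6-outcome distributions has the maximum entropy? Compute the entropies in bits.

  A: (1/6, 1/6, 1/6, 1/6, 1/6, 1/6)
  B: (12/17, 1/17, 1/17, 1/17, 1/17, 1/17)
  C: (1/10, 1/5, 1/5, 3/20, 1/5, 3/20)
A

For a discrete distribution over n outcomes, entropy is maximized by the uniform distribution.

Computing entropies:
H(A) = 2.5850 bits
H(B) = 1.5569 bits
H(C) = 2.5464 bits

The uniform distribution (where all probabilities equal 1/6) achieves the maximum entropy of log_2(6) = 2.5850 bits.

Distribution A has the highest entropy.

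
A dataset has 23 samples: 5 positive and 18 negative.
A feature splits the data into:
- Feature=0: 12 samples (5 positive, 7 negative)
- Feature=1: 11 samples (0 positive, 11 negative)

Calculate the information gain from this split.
0.2441 bits

Information Gain = H(Y) - H(Y|Feature)

Before split:
P(positive) = 5/23 = 0.2174
H(Y) = 0.7554 bits

After split:
Feature=0: H = 0.9799 bits (weight = 12/23)
Feature=1: H = 0.0000 bits (weight = 11/23)
H(Y|Feature) = (12/23)×0.9799 + (11/23)×0.0000 = 0.5112 bits

Information Gain = 0.7554 - 0.5112 = 0.2441 bits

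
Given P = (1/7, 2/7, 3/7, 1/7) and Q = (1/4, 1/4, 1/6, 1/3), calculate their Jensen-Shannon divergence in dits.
0.0249 dits

Jensen-Shannon divergence is:
JSD(P||Q) = 0.5 × D_KL(P||M) + 0.5 × D_KL(Q||M)
where M = 0.5 × (P + Q) is the mixture distribution.

M = 0.5 × (1/7, 2/7, 3/7, 1/7) + 0.5 × (1/4, 1/4, 1/6, 1/3) = (0.196429, 0.267857, 0.297619, 5/21)

D_KL(P||M) = 0.0244 dits
D_KL(Q||M) = 0.0254 dits

JSD(P||Q) = 0.5 × 0.0244 + 0.5 × 0.0254 = 0.0249 dits

Unlike KL divergence, JSD is symmetric and bounded: 0 ≤ JSD ≤ log(2).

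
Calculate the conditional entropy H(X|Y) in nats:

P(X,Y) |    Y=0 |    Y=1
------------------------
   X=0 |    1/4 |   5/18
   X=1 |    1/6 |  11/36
0.6841 nats

Using the chain rule: H(X|Y) = H(X,Y) - H(Y)

First, compute H(X,Y) = 1.3633 nats

Marginal P(Y) = (5/12, 7/12)
H(Y) = 0.6792 nats

H(X|Y) = H(X,Y) - H(Y) = 1.3633 - 0.6792 = 0.6841 nats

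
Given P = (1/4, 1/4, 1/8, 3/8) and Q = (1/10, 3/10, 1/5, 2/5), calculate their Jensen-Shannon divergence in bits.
0.0322 bits

Jensen-Shannon divergence is:
JSD(P||Q) = 0.5 × D_KL(P||M) + 0.5 × D_KL(Q||M)
where M = 0.5 × (P + Q) is the mixture distribution.

M = 0.5 × (1/4, 1/4, 1/8, 3/8) + 0.5 × (1/10, 3/10, 1/5, 2/5) = (7/40, 11/40, 0.1625, 0.3875)

D_KL(P||M) = 0.0292 bits
D_KL(Q||M) = 0.0352 bits

JSD(P||Q) = 0.5 × 0.0292 + 0.5 × 0.0352 = 0.0322 bits

Unlike KL divergence, JSD is symmetric and bounded: 0 ≤ JSD ≤ log(2).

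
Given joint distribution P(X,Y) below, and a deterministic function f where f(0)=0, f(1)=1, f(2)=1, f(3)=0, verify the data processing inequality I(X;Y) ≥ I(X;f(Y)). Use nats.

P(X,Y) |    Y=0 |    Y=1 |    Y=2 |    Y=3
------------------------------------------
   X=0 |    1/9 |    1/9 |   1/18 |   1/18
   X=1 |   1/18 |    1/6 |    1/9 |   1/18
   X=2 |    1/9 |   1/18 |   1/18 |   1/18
I(X;Y) = 0.0450, I(X;f(Y)) = 0.0363, inequality holds: 0.0450 ≥ 0.0363

Data Processing Inequality: For any Markov chain X → Y → Z, we have I(X;Y) ≥ I(X;Z).

Here Z = f(Y) is a deterministic function of Y, forming X → Y → Z.

Original I(X;Y) = 0.0450 nats

After applying f:
P(X,Z) where Z=f(Y):
- P(X,Z=0) = P(X,Y=0) + P(X,Y=3)
- P(X,Z=1) = P(X,Y=1) + P(X,Y=2)

I(X;Z) = I(X;f(Y)) = 0.0363 nats

Verification: 0.0450 ≥ 0.0363 ✓

Information cannot be created by processing; the function f can only lose information about X.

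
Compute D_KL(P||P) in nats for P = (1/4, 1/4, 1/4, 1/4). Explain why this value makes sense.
0.0000 nats

KL divergence satisfies the Gibbs inequality: D_KL(P||Q) ≥ 0 for all distributions P, Q.

D_KL(P||Q) = Σ p(x) log(p(x)/q(x))
Each term is p(x) × log_e(p(x)/p(x)) = p(x) × log_e(1) = 0, so the sum is 0.
D_KL(P||Q) = 0.0000 nats

When P = Q, the KL divergence is exactly 0, as there is no 'divergence' between identical distributions.

This non-negativity is a fundamental property: relative entropy cannot be negative because it measures how different Q is from P.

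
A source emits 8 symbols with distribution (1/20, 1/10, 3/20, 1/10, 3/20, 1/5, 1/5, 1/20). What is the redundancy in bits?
0.1536 bits

Redundancy measures how far a source is from maximum entropy:
R = H_max - H(X)

Maximum entropy for 8 symbols: H_max = log_2(8) = 3.0000 bits
Actual entropy: H(X) = 2.8464 bits
Redundancy: R = 3.0000 - 2.8464 = 0.1536 bits

This redundancy represents potential for compression: the source could be compressed by 0.1536 bits per symbol.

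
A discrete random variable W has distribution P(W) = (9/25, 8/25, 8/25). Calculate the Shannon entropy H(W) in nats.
1.0970 nats

Shannon entropy is H(X) = -Σ p(x) log p(x).

For P = (9/25, 8/25, 8/25):
H = -9/25 × log_e(9/25) -8/25 × log_e(8/25) -8/25 × log_e(8/25)
H = 1.0970 nats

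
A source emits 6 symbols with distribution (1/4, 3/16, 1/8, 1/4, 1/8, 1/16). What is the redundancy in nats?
0.0916 nats

Redundancy measures how far a source is from maximum entropy:
R = H_max - H(X)

Maximum entropy for 6 symbols: H_max = log_e(6) = 1.7918 nats
Actual entropy: H(X) = 1.7002 nats
Redundancy: R = 1.7918 - 1.7002 = 0.0916 nats

This redundancy represents potential for compression: the source could be compressed by 0.0916 nats per symbol.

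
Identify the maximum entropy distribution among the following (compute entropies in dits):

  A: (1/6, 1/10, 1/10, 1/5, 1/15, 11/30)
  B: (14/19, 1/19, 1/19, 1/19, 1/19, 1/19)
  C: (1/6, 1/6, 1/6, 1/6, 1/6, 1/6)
C

For a discrete distribution over n outcomes, entropy is maximized by the uniform distribution.

Computing entropies:
H(A) = 0.7077 dits
H(B) = 0.4342 dits
H(C) = 0.7782 dits

The uniform distribution (where all probabilities equal 1/6) achieves the maximum entropy of log_10(6) = 0.7782 dits.

Distribution C has the highest entropy.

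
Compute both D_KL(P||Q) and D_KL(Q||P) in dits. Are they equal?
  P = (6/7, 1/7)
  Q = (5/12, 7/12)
D_KL(P||Q) = 0.1812, D_KL(Q||P) = 0.2259

KL divergence is not symmetric: D_KL(P||Q) ≠ D_KL(Q||P) in general.

D_KL(P||Q) = 0.1812 dits
D_KL(Q||P) = 0.2259 dits

No, they are not equal!

This asymmetry is why KL divergence is not a true distance metric.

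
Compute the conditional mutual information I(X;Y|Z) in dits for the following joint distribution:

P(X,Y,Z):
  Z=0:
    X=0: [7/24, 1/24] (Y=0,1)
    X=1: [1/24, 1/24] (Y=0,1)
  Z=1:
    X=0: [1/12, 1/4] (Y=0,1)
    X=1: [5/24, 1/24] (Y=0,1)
0.0562 dits

Conditional mutual information: I(X;Y|Z) = H(X|Z) + H(Y|Z) - H(X,Y|Z)

H(Z) = 0.2950
H(X,Z) = 0.5585 → H(X|Z) = 0.2636
H(Y,Z) = 0.5611 → H(Y|Z) = 0.2662
H(X,Y,Z) = 0.7685 → H(X,Y|Z) = 0.4735

I(X;Y|Z) = 0.2636 + 0.2662 - 0.4735 = 0.0562 dits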